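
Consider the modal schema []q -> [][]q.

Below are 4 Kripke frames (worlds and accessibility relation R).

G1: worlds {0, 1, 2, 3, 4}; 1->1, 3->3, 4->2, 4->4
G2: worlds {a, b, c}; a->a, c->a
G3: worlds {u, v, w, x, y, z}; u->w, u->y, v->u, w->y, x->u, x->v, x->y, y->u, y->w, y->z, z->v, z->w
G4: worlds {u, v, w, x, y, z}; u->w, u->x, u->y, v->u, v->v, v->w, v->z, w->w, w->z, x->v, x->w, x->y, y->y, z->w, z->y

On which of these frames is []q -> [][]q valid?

Frame correspondent (Sahlqvist): forall x forall y forall z (Rxy & Ryz -> Rxz) — i.e. transitivity.
G1: ✓.
G2: ✓.
G3: fails — Rzw and Rwy but not Rzy.
G4: fails — Rxw and Rwz but not Rxz.
Valid on: G1, G2.

G1, G2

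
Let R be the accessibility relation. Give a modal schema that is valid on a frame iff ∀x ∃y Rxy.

A defining formula is □ψ → ◇ψ (the D axiom).
Suppose □ψ→◇ψ is valid. At any x set V(ψ)=W. Then □ψ at x, so ◇ψ at x, so x has a successor.

□ψ → ◇ψ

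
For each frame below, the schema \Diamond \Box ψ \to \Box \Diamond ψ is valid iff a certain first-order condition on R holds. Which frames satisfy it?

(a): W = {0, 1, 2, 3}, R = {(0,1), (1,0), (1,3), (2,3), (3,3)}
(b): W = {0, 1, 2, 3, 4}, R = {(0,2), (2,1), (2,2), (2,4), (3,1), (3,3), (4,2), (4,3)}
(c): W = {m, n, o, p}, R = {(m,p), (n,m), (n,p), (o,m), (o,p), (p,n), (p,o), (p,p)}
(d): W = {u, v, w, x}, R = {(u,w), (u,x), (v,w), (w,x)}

This is the axiom for convergence; its first-order frame correspondent is \forall x \forall y \forall z (Rxy \wedge Rxz \to \exists w (Ryw \wedge Rzw)).
(a): fails — R10 and R13 but 0 and 3 have no common successor.
(b): fails — R22 and R21 but 2 and 1 have no common successor.
(c): ✓.
(d): fails — Ruw and Rux but w and x have no common successor.

(c)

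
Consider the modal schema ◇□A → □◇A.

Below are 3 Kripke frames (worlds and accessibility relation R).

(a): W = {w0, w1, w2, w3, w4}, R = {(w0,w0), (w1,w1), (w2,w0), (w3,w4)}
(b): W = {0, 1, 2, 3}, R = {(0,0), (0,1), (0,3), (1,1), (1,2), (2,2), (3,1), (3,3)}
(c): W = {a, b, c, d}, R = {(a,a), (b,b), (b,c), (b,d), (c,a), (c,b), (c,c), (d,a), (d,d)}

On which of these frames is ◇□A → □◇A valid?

(b)

Frame correspondent (Sahlqvist): ∀x ∀y ∀z (Rxy ∧ Rxz → ∃w (Ryw ∧ Rzw)) — i.e. convergence.
(a): fails — Rw3w4 and Rw3w4 but w4 and w4 have no common successor.
(b): satisfies the condition.
(c): fails — Rcb and Rca but b and a have no common successor.
Valid on: (b).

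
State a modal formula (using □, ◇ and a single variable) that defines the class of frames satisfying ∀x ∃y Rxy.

□r → ◇r

A defining formula is □r → ◇r (the D axiom).
Suppose □r→◇r is valid. At any x set V(r)=W. Then □r at x, so ◇r at x, so x has a successor.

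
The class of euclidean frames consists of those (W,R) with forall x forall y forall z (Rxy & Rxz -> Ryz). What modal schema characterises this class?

This is the Euclidean property; the standard corresponding axiom is 5: ◇ψ → □◇ψ.
Suppose ◇ψ→□◇ψ is valid. Take Rxy, Rxz and set V(ψ)={y}. Then ◇ψ at x, so □◇ψ at x, so ◇ψ at z, so some w with Rzw has ψ; w=y, i.e. Rzy. By symmetry of the argument, Ryz.

◇ψ → □◇ψ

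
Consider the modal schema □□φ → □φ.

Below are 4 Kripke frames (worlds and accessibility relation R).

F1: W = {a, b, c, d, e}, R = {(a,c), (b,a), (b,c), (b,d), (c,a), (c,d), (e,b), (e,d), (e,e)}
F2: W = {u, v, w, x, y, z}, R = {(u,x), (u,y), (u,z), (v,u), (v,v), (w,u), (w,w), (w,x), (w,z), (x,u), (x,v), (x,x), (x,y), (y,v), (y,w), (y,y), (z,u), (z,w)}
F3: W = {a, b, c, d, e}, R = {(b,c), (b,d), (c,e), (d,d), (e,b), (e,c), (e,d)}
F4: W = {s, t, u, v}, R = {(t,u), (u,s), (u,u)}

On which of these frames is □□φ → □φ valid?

This is the axiom for density; its first-order frame correspondent is ∀x ∀y (Rxy → ∃z (Rxz ∧ Rzy)).
F1: fails — Rcd but no z with Rcz and Rzd.
F2: fails — Ruz but no t with Rut and Rtz.
F3: fails — Rbc but no z with Rbz and Rzc.
F4: holds.
Valid on: F4.

F4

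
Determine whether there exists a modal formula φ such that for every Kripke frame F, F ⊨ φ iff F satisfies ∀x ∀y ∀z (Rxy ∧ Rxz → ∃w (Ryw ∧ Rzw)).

Yes, by ◇□r → □◇r

This is a Sahlqvist condition; the .2 axiom ◇□r → □◇r defines it.
Suppose ◇□r→□◇r is valid. Take Rxy, Rxz and set V(r)={w : Ryw}. Then □r at y so ◇□r at x, so □◇r at x, so ◇r at z, giving w with Rzw and Ryw.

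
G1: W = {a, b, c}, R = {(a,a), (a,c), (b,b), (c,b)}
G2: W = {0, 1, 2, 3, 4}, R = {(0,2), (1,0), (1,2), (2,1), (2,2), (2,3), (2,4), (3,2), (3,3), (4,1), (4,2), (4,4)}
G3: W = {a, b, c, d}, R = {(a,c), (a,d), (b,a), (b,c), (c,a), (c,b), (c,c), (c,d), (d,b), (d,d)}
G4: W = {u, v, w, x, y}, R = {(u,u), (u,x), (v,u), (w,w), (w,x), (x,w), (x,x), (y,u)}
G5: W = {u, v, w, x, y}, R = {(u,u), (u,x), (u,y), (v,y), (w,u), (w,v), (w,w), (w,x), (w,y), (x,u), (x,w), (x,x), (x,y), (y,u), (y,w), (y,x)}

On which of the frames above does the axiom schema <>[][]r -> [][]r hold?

G3

This is the axiom for a generalized confluence (Geach) condition; its first-order frame correspondent is forall x forall y forall z ((xRy & x R^2 z) -> exists w (y R^2 w & z = w)).
G1: fails — aRc, aR²a but no w with cR²w and a=w.
G2: fails — 2R1, 2R²0 but no w with 1R²w and 0=w.
G3: holds.
G4: fails — uRx, uR²u but no t with xR²t and u=t.
G5: fails — wRu, wR²v but no t with uR²t and v=t.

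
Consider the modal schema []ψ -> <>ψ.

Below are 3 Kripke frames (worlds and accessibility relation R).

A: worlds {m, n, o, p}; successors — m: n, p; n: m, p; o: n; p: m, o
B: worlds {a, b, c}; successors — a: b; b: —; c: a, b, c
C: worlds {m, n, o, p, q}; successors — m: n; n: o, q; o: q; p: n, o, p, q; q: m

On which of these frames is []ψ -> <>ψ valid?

The schema corresponds to seriality: forall x exists y Rxy.
A: ✓.
B: fails — world b has no successor.
C: ✓.

A, C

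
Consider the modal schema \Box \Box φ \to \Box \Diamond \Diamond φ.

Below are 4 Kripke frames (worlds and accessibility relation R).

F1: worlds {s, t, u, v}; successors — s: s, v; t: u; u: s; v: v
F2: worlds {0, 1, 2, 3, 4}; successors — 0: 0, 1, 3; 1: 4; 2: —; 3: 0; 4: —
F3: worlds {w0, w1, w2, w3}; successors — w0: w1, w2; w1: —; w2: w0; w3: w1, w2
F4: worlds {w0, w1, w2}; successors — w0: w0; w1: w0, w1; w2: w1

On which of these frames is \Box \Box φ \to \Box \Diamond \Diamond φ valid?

F1, F4

Frame correspondent (Sahlqvist): \forall x \forall z (xRz \to \exists w (x R^2 w \wedge z R^2 w)) — i.e. a generalized confluence (Geach) condition.
F1: holds.
F2: fails — 0R1 but no w with 0R²w and 1R²w.
F3: fails — w0Rw1 but no w with w0R²w and w1R²w.
F4: holds.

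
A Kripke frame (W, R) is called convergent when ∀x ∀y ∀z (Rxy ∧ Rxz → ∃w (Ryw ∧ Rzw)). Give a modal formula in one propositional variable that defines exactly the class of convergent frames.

This is convergence; the standard corresponding axiom is .2: ◇□q → □◇q.
Suppose ◇□q→□◇q is valid. Take Rxy, Rxz and set V(q)={w : Ryw}. Then □q at y so ◇□q at x, so □◇q at x, so ◇q at z, giving w with Rzw and Ryw.

◇□q → □◇q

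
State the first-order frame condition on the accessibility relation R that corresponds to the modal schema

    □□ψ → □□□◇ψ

∀x ∀z (xR³z → ∃w (xR²w ∧ zRw))

This is a Sahlqvist (Geach-type) schema ◇^0□^2ψ → □^3◇^1ψ.
Minimal-valuation argument: fix x; take any y with xR^0y and any z with xR^3z. Set V(ψ) to the set of worlds R-reachable from y in exactly 2 steps. Then □^2ψ holds at y, so the antecedent holds at x; validity forces ◇^1ψ at z, giving a w with zR^1w and yR^2w.
First-order correspondent: ∀x ∀z (xR³z → ∃w (xR²w ∧ zRw)).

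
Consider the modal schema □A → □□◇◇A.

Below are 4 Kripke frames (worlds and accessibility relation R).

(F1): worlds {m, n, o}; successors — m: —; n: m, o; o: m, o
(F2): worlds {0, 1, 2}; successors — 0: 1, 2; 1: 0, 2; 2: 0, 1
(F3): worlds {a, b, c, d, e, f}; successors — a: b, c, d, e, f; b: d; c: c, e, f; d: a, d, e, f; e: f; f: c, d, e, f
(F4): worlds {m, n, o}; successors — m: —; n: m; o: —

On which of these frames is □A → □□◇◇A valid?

The schema corresponds to a generalized confluence (Geach) condition: ∀x ∀z (xR²z → ∃w (xRw ∧ zR²w)).
(F1): fails — nR²m but no w with nRw and mR²w.
(F2): satisfies the condition.
(F3): satisfies the condition.
(F4): satisfies the condition.
Valid on: (F2), (F3), (F4).

(F2), (F3), (F4)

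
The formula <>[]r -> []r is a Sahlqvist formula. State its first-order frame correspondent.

the Euclidean property: forall x forall y forall z (Rxy & Rxz -> Ryz)

This is frame-equivalent to ◇r → □◇r (substitute ¬r for r and contrapose).
Suppose ◇r→□◇r is valid. Take Rxy, Rxz and set V(r)={y}. Then ◇r at x, so □◇r at x, so ◇r at z, so some w with Rzw has r; w=y, i.e. Rzy. By symmetry of the argument, Ryz.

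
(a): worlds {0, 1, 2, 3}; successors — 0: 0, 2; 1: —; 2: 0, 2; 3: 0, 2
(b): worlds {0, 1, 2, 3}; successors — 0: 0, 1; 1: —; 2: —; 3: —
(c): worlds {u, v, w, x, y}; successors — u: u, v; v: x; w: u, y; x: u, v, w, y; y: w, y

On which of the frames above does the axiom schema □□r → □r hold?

Frame correspondent (Sahlqvist): ∀x ∀y (Rxy → ∃z (Rxz ∧ Rzy)) — i.e. density.
(a): holds.
(b): holds.
(c): fails — Rvx but no z with Rvz and Rzx.
Valid on: (a), (b).

(a), (b)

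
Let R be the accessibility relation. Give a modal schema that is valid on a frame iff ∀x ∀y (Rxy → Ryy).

A defining formula is □(□ψ → ψ) (the T□ axiom).
Suppose □(□ψ→ψ) is valid. Take Rxy and set V(ψ)={w : Ryw}. Then at y, □ψ holds; since □(□ψ→ψ) at x, □ψ→ψ at y, so ψ at y, i.e. Ryy.

□(□ψ → ψ)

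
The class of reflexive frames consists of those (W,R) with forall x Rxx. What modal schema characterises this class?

□ψ → ψ

A defining formula is □ψ → ψ (the T axiom).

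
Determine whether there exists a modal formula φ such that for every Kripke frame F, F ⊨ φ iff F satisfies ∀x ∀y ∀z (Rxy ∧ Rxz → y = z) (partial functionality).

Yes — defined by ◇r → □r

The condition is partial functionality. A defining modal formula is ◇r → □r.
Suppose ◇r→□r is valid. Take Rxy, Rxz and set V(r)={y}. Then ◇r at x, so □r at x, so r at z, i.e. z=y.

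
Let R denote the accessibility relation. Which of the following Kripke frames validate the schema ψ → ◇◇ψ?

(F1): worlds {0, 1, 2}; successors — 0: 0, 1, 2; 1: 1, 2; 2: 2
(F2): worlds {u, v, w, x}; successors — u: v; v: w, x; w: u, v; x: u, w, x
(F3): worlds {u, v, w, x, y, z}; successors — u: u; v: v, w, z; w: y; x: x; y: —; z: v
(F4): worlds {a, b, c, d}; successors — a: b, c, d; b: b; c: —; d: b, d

(F1)

This is the axiom for a generalized confluence (Geach) condition; its first-order frame correspondent is ∀x ∃w (x = w ∧ xR²w).
(F1): satisfies the condition.
(F2): fails — at u but no t with u=t and uR²t.
(F3): fails — at w but no t with w=t and wR²t.
(F4): fails — at a but no w with a=w and aR²w.
Valid on: (F1).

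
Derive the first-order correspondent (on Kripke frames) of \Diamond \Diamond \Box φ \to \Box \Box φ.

This is a Sahlqvist (Geach-type) schema ◇^2□^1φ → □^2◇^0φ.
First-order correspondent: \forall x \forall y \forall z ((x R^2 y \wedge x R^2 z) \to \exists w (yRw \wedge z = w)).

\forall x \forall y \forall z ((x R^2 y \wedge x R^2 z) \to \exists w (yRw \wedge z = w))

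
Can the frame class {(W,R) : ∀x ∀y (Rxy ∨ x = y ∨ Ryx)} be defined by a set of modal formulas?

No

Modal frame validity is preserved under disjoint unions.
Take 2 disjoint single-world reflexive frames: each is trivially connected, but their disjoint union has 2 worlds with no edge between distinct components, so it is not connected.
So the class is not modally definable.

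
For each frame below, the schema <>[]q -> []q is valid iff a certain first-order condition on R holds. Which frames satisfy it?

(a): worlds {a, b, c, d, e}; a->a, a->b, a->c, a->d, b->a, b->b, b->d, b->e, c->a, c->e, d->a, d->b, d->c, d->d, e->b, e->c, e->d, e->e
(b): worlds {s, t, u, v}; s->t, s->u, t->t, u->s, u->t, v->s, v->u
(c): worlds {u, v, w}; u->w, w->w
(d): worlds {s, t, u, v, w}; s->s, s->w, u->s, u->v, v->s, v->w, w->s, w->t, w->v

(c)

This is the axiom for the Euclidean property; its first-order frame correspondent is forall x forall y forall z (Rxy & Rxz -> Ryz).
(a): fails — Rab and Rac but not Rbc.
(b): fails — Rsu and Rsu but not Ruu.
(c): condition met.
(d): fails — Rsw and Rsw but not Rww.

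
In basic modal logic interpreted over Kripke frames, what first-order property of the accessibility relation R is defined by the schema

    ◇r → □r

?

Suppose ◇r→□r is valid. Take Rxy, Rxz and set V(r)={y}. Then ◇r at x, so □r at x, so r at z, i.e. z=y.
Conversely, on a frame with partial functionality the schema holds at every world under every valuation.
Frame condition: ∀x ∀y ∀z (Rxy ∧ Rxz → y = z).

partial functionality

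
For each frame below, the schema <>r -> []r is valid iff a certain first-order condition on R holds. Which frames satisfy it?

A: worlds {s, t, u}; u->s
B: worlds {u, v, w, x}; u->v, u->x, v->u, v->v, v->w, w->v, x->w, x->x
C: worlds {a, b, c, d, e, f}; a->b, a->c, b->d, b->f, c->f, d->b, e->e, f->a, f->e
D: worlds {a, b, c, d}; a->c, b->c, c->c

This is the axiom for partial functionality; its first-order frame correspondent is forall x forall y forall z (Rxy & Rxz -> y = z).
A: condition met.
B: fails — u sees both v and x.
C: fails — a sees both b and c.
D: condition met.
Valid on: A, D.

A, D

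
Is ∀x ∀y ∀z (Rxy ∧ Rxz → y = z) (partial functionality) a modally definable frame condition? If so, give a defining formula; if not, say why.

Definable; ◇r → □r defines it

The condition is partial functionality. A defining modal formula is ◇r → □r.
Suppose ◇r→□r is valid. Take Rxy, Rxz and set V(r)={y}. Then ◇r at x, so □r at x, so r at z, i.e. z=y.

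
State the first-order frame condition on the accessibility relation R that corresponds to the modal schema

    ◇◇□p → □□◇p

This is a Sahlqvist (Geach-type) schema ◇^2□^1p → □^2◇^1p.
First-order correspondent: ∀x ∀y ∀z ((xR²y ∧ xR²z) → ∃w (yRw ∧ zRw)).

∀x ∀y ∀z ((xR²y ∧ xR²z) → ∃w (yRw ∧ zRw))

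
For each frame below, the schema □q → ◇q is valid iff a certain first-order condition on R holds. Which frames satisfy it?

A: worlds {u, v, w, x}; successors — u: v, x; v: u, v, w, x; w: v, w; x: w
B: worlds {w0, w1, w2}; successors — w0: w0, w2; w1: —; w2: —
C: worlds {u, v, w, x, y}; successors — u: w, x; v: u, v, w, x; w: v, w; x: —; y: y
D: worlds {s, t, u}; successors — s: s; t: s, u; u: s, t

A, D

The schema corresponds to seriality: ∀x ∃y Rxy.
A: ✓.
B: fails — world w1 has no successor.
C: fails — world x has no successor.
D: ✓.
Valid on: A, D.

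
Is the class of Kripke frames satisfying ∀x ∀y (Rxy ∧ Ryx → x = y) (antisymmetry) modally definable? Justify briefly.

Not definable by any modal formula

Modal frame validity is preserved under surjective bounded morphisms.
The 8-cycle (worlds w0,w1,w2,w3,w4,w5,w6,w7 with w0→w1→w2→w3→w4→w5→w6→w7→w0) is antisymmetric. Sending even-indexed worlds to • and odd-indexed worlds to ∘ is a surjective bounded morphism onto the two-world frame with •↔∘, which is not antisymmetric.
So the class is not modally definable.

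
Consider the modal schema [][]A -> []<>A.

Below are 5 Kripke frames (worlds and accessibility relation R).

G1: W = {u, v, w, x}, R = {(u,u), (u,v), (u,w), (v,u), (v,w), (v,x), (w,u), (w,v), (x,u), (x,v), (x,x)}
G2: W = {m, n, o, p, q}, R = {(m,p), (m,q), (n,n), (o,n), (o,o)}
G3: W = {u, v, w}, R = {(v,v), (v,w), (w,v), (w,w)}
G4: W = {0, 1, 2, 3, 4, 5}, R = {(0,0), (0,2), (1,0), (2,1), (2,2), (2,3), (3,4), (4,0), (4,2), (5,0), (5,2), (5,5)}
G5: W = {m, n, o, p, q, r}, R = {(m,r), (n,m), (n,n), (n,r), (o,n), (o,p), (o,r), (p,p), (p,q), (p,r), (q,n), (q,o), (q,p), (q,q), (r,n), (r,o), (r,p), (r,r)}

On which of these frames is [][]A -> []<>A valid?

G1, G3, G4, G5

Frame correspondent (Sahlqvist): forall x forall z (xRz -> exists w (x R^2 w & zRw)) — i.e. a generalized confluence (Geach) condition.
G1: holds.
G2: fails — mRp but no w with mR²w and pRw.
G3: holds.
G4: holds.
G5: holds.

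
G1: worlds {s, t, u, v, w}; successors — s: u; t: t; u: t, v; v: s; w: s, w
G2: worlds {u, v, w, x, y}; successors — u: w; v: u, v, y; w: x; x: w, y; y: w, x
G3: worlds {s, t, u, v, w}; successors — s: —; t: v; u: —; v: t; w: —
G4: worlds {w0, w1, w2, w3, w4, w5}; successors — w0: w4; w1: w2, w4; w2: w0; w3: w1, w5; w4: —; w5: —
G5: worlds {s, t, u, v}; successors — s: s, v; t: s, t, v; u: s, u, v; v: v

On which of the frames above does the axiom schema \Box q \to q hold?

This is the axiom for reflexivity; its first-order frame correspondent is \forall x Rxx.
G1: fails — world s does not see itself.
G2: fails — world u does not see itself.
G3: fails — world s does not see itself.
G4: fails — world w0 does not see itself.
G5: satisfies the condition.

G5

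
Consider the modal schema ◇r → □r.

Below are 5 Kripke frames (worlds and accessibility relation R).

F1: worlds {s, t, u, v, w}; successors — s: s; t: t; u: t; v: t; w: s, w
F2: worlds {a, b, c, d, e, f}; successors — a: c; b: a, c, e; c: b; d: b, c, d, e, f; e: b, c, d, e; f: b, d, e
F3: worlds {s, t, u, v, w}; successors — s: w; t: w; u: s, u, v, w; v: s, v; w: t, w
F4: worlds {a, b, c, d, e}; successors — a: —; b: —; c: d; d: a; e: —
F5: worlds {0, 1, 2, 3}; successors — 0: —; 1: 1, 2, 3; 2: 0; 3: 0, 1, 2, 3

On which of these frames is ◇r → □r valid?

F4

The schema corresponds to partial functionality: ∀x ∀y ∀z (Rxy ∧ Rxz → y = z).
F1: fails — w sees both s and w.
F2: fails — b sees both a and c.
F3: fails — u sees both s and u.
F4: ✓.
F5: fails — 1 sees both 1 and 2.
Valid on: F4.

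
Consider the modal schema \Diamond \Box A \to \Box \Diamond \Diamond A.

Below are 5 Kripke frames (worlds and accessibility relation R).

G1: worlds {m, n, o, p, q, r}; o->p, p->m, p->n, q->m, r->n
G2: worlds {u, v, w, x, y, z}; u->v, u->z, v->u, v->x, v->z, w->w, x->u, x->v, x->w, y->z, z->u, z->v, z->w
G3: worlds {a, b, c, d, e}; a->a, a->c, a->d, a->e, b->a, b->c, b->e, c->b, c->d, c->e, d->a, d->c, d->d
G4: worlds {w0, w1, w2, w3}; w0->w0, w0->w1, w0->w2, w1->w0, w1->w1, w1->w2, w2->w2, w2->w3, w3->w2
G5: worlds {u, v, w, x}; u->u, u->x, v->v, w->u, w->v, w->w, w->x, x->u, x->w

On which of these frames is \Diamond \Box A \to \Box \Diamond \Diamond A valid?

The schema corresponds to a generalized confluence (Geach) condition: \forall x \forall y \forall z ((xRy \wedge xRz) \to \exists w (yRw \wedge z R^2 w)).
G1: fails — oRp, oRp but no w with pRw and pR²w.
G2: fails — xRu, xRw but no t with uRt and wR²t.
G3: fails — aRa, aRe but no w with aRw and eR²w.
G4: condition met.
G5: fails — wRu, wRv but no t with uRt and vR²t.

G4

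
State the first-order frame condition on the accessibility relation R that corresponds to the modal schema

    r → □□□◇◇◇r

∀x ∀z (xR³z → ∃w (x = w ∧ zR³w))

This is a Sahlqvist (Geach-type) schema ◇^0□^0r → □^3◇^3r.
Minimal-valuation argument: fix x; take any y with xR^0y and any z with xR^3z. Set V(r) to the set of worlds R-reachable from y in exactly 0 steps. Then □^0r holds at y, so the antecedent holds at x; validity forces ◇^3r at z, giving a w with zR^3w and yR^0w.
First-order correspondent: ∀x ∀z (xR³z → ∃w (x = w ∧ zR³w)).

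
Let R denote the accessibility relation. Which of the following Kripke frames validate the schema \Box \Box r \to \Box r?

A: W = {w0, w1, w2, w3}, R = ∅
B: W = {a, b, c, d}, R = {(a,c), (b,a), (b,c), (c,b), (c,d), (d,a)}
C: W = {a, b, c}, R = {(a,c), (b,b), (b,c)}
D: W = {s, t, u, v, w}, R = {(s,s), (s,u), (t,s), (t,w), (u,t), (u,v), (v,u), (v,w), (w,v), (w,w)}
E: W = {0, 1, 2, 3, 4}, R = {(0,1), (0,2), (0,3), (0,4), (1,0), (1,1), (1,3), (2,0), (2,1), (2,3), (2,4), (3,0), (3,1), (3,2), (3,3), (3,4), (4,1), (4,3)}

A, E

Frame correspondent (Sahlqvist): \forall x \forall y (Rxy \to \exists z (Rxz \wedge Rzy)) — i.e. density.
A: ✓.
B: fails — Rcd but no z with Rcz and Rzd.
C: fails — Rac but no z with Raz and Rzc.
D: fails — Ruv but no z with Ruz and Rzv.
E: ✓.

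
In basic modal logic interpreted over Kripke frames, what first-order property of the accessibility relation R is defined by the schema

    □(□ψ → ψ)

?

This schema is the T□ axiom.
Its frame correspondent is shift-reflexivity — ∀x ∀y (Rxy → Ryy).

shift-reflexivity: ∀x ∀y (Rxy → Ryy)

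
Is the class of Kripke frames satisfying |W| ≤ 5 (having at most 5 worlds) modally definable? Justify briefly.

If a class were modally definable it would be closed under disjoint unions (Goldblatt–Thomason).
Any modal formula valid on each of 6 disjoint one-world frames is valid on their disjoint union (validity is preserved under disjoint unions). Each one-world frame has |W|=1≤5, but the union has |W|=6.
So no modal formula (or set of formulas) defines exactly the |W|≤5 frames.

No — not modally definable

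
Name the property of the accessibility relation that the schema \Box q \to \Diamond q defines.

Suppose □q→◇q is valid. At any x set V(q)=W. Then □q at x, so ◇q at x, so x has a successor.

seriality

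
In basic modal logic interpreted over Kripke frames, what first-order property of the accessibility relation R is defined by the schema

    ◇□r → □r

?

the Euclidean property

Replacing r by ¬r and contraposing gives the equivalent schema ◇r → □◇r.
Suppose ◇r→□◇r is valid. Take Rxy, Rxz and set V(r)={y}. Then ◇r at x, so □◇r at x, so ◇r at z, so some w with Rzw has r; w=y, i.e. Rzy. By symmetry of the argument, Ryz.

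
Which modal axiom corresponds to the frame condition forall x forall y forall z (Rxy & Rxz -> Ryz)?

◇q → □◇q

This is the Euclidean property; the standard corresponding axiom is 5: ◇q → □◇q.
Suppose ◇q→□◇q is valid. Take Rxy, Rxz and set V(q)={y}. Then ◇q at x, so □◇q at x, so ◇q at z, so some w with Rzw has q; w=y, i.e. Rzy. By symmetry of the argument, Ryz.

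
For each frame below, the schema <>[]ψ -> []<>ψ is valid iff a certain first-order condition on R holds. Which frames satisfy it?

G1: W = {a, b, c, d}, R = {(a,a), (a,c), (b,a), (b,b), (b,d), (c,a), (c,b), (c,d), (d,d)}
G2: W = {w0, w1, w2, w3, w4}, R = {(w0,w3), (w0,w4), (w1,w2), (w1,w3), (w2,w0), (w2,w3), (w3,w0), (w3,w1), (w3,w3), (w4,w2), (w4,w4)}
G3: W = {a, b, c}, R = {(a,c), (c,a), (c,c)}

This is the axiom for convergence; its first-order frame correspondent is forall x forall y forall z (Rxy & Rxz -> exists w (Ryw & Rzw)).
G1: fails — Rba and Rbd but a and d have no common successor.
G2: fails — Rw0w4 and Rw0w3 but w4 and w3 have no common successor.
G3: holds.

G3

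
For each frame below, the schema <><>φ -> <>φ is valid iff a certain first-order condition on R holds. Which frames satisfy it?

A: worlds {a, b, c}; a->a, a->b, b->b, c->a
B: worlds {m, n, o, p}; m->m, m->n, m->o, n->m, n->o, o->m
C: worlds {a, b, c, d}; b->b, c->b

C

Frame correspondent (Sahlqvist): forall x forall y forall z (Rxy & Ryz -> Rxz) — i.e. transitivity.
A: fails — Rca and Rab but not Rcb.
B: fails — Rom and Rmo but not Roo.
C: holds.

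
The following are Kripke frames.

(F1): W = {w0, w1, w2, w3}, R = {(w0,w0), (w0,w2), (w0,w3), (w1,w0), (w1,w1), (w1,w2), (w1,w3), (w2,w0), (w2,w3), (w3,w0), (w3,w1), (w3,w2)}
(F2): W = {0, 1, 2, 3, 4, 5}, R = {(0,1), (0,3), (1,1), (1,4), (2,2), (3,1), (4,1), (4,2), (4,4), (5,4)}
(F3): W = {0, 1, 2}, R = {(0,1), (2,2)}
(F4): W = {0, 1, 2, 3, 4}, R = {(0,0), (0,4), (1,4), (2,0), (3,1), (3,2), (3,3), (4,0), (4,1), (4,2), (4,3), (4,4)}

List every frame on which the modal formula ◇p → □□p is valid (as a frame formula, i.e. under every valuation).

This is the axiom for a generalized confluence (Geach) condition; its first-order frame correspondent is ∀x ∀y ∀z ((xRy ∧ xR²z) → ∃w (y = w ∧ z = w)).
(F1): fails — w0Rw0, w0R²w1 but w0 ≠ w1.
(F2): fails — 0R1, 0R²4 but 1 ≠ 4.
(F3): ✓.
(F4): fails — 0R0, 0R²1 but 0 ≠ 1.

(F3)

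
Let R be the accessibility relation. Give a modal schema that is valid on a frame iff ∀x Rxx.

The condition is reflexivity. The T schema □ψ → ψ defines it.
Suppose □ψ→ψ is valid. At any x set V(ψ)={w : Rxw}. Then □ψ holds at x, so ψ holds at x, i.e. Rxx.

□ψ → ψ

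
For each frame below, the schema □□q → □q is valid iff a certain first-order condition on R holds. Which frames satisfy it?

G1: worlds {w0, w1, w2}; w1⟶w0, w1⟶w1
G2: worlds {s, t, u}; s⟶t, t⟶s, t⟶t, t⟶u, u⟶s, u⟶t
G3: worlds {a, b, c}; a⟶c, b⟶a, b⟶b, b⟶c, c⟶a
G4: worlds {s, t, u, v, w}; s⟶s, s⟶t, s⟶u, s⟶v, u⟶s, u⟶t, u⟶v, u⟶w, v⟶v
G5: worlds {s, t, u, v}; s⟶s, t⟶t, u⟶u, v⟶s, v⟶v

G1, G2, G5

Frame correspondent (Sahlqvist): ∀x ∀y (Rxy → ∃z (Rxz ∧ Rzy)) — i.e. density.
G1: condition met.
G2: condition met.
G3: fails — Rac but no z with Raz and Rzc.
G4: fails — Ruw but no z with Ruz and Rzw.
G5: condition met.
Valid on: G1, G2, G5.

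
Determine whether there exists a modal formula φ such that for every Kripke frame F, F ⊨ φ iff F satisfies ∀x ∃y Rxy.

Yes, by □q → ◇q

This is a Sahlqvist condition; the D axiom □q → ◇q defines it.
Suppose □q→◇q is valid. At any x set V(q)=W. Then □q at x, so ◇q at x, so x has a successor.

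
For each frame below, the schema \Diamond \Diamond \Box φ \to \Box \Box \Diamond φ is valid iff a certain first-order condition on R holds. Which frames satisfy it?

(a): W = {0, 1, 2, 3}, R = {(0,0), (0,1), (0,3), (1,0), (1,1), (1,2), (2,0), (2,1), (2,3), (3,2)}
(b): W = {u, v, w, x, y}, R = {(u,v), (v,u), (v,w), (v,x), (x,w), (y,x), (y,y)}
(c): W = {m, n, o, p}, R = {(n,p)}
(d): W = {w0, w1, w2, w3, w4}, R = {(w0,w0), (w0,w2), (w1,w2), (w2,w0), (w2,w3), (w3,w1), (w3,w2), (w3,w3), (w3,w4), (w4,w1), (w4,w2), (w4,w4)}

(c)

Frame correspondent (Sahlqvist): \forall x \forall y \forall z ((x R^2 y \wedge x R^2 z) \to \exists w (yRw \wedge zRw)) — i.e. a generalized confluence (Geach) condition.
(a): fails — 0R²0, 0R²3 but no w with 0Rw and 3Rw.
(b): fails — uR²u, uR²w but no t with uRt and wRt.
(c): satisfies the condition.
(d): fails — w2R²w1, w2R²w2 but no w with w1Rw and w2Rw.
Valid on: (c).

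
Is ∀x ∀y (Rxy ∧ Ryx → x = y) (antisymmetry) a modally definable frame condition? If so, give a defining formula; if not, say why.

Any modally definable frame class is closed under surjective bounded morphisms.
The 6-cycle (worlds w0,w1,w2,w3,w4,w5 with w0→w1→w2→w3→w4→w5→w0) is antisymmetric. Sending even-indexed worlds to a and odd-indexed worlds to b is a surjective bounded morphism onto the two-world frame with a↔b, which is not antisymmetric.
So the class is not modally definable.

Not definable by any modal formula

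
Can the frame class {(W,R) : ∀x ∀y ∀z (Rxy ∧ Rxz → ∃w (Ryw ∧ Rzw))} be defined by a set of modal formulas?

This is a Sahlqvist condition; the .2 axiom ◇□p → □◇p defines it.

Yes — defined by ◇□p → □◇p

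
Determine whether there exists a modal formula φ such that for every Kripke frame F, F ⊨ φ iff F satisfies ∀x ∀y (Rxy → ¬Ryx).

No

If a class were modally definable it would be closed under surjective bounded morphisms (Goldblatt–Thomason).
The 5-cycle (worlds 0,1,2,3,4 with 0→1→2→3→4→0) is asymmetric. Mapping every world to a single reflexive point • is a surjective bounded morphism, and the reflexive point is not asymmetric (R•• but asymmetry requires ¬R••).
So the class is not modally definable.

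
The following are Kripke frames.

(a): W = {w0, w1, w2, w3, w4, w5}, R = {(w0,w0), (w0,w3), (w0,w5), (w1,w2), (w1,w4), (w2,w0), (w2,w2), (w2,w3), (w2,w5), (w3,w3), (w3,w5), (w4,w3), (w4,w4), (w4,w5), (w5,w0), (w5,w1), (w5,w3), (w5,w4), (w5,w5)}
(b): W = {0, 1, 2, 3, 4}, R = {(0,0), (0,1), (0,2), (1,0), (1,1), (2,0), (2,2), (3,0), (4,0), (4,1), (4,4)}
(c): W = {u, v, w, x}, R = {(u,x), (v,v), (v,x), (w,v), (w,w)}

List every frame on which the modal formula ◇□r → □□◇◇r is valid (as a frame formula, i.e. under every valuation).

The schema corresponds to a generalized confluence (Geach) condition: ∀x ∀y ∀z ((xRy ∧ xR²z) → ∃w (yRw ∧ zR²w)).
(a): condition met.
(b): condition met.
(c): fails — vRv, vR²x but no t with vRt and xR²t.
Valid on: (a), (b).

(a), (b)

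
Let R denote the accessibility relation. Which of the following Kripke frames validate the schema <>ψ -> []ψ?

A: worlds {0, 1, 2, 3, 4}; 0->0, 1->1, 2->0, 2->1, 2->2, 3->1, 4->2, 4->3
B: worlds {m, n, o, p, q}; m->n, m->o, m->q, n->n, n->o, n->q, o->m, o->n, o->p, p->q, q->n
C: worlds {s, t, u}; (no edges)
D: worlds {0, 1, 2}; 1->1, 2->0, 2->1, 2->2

This is the axiom for partial functionality; its first-order frame correspondent is forall x forall y forall z (Rxy & Rxz -> y = z).
A: fails — 2 sees both 0 and 1.
B: fails — m sees both n and o.
C: ✓.
D: fails — 2 sees both 0 and 1.
Valid on: C.

C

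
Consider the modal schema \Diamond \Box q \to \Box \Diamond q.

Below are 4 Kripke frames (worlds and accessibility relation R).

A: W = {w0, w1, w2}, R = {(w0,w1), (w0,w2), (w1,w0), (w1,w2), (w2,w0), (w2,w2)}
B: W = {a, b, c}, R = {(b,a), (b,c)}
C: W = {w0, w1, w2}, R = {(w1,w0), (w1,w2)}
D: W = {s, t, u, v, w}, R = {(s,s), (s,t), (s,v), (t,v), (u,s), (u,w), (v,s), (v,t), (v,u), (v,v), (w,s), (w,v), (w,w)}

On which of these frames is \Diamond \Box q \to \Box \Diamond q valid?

A

Frame correspondent (Sahlqvist): \forall x \forall y \forall z (Rxy \wedge Rxz \to \exists w (Ryw \wedge Rzw)) — i.e. convergence.
A: holds.
B: fails — Rba and Rba but a and a have no common successor.
C: fails — Rw1w2 and Rw1w2 but w2 and w2 have no common successor.
D: fails — Rvt and Rvu but t and u have no common successor.
Valid on: A.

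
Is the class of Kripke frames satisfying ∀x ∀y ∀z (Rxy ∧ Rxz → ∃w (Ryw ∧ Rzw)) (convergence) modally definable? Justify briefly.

Yes — defined by ◇□q → □◇q

This is a Sahlqvist condition; the .2 axiom ◇□q → □◇q defines it.
Suppose ◇□q→□◇q is valid. Take Rxy, Rxz and set V(q)={w : Ryw}. Then □q at y so ◇□q at x, so □◇q at x, so ◇q at z, giving w with Rzw and Ryw.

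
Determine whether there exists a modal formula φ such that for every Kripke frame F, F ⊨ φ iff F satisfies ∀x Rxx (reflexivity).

The condition is reflexivity. A defining modal formula is □q → q.
Suppose □q→q is valid. At any x set V(q)={w : Rxw}. Then □q holds at x, so q holds at x, i.e. Rxx.

Definable; □q → q defines it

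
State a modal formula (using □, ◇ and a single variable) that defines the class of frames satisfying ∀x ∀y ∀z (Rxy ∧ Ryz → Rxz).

This is transitivity; the standard corresponding axiom is 4: □q → □□q.
Suppose □q→□□q is valid. Take Rxy, Ryz and set V(q)={w : Rxw}. Then □q at x, so □□q at x, so □q at y, so q at z, i.e. Rxz.

□q → □□q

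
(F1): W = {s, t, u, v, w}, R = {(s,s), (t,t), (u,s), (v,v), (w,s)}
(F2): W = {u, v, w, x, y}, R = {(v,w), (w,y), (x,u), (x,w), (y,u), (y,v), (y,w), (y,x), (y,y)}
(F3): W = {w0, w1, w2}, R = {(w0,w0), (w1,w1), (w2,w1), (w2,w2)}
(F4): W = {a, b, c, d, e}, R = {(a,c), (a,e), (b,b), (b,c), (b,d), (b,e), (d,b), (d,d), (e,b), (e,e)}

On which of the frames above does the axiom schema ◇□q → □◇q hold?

This is the axiom for convergence; its first-order frame correspondent is ∀x ∀y ∀z (Rxy ∧ Rxz → ∃w (Ryw ∧ Rzw)).
(F1): condition met.
(F2): fails — Rxw and Rxu but w and u have no common successor.
(F3): condition met.
(F4): fails — Rae and Rac but e and c have no common successor.

(F1), (F3)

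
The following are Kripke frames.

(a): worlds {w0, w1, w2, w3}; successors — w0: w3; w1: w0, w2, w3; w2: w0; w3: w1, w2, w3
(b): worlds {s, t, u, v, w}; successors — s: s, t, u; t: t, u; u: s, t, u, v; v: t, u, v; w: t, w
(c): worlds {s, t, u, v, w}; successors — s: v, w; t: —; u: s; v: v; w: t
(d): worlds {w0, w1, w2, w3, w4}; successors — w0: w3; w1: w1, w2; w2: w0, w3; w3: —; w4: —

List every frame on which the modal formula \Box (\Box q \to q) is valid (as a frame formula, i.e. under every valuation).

(b)

Frame correspondent (Sahlqvist): \forall x \forall y (Rxy \to Ryy) — i.e. shift-reflexivity.
(a): fails — Rw1w2 but not Rw2w2.
(b): ✓.
(c): fails — Rwt but not Rtt.
(d): fails — Rw1w2 but not Rw2w2.
Valid on: (b).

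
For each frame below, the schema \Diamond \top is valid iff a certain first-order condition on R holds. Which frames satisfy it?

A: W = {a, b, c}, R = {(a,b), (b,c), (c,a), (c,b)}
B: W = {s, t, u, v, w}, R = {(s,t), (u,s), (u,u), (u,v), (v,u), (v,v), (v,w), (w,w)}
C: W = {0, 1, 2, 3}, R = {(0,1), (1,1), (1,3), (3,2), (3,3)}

This is the axiom for seriality; its first-order frame correspondent is \forall x \exists y Rxy.
A: satisfies the condition.
B: fails — world t has no successor.
C: fails — world 2 has no successor.

A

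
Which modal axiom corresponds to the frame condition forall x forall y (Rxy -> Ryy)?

□(□r → r)

The condition is shift-reflexivity. The T□ schema □(□r → r) defines it.
Suppose □(□r→r) is valid. Take Rxy and set V(r)={w : Ryw}. Then at y, □r holds; since □(□r→r) at x, □r→r at y, so r at y, i.e. Ryy.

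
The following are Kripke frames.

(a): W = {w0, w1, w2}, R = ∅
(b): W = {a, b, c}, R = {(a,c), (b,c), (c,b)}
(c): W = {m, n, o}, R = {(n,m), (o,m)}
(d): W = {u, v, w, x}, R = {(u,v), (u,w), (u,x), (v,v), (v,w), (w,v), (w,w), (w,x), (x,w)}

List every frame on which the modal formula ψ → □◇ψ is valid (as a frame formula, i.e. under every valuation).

This is the axiom for symmetry; its first-order frame correspondent is ∀x ∀y (Rxy → Ryx).
(a): condition met.
(b): fails — Rac but not Rca.
(c): fails — Rnm but not Rmn.
(d): fails — Ruv but not Rvu.

(a)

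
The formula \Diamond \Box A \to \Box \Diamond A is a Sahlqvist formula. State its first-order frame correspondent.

convergence

Suppose ◇□A→□◇A is valid. Take Rxy, Rxz and set V(A)={w : Ryw}. Then □A at y so ◇□A at x, so □◇A at x, so ◇A at z, giving w with Rzw and Ryw.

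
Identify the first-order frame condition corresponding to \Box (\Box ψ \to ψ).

Shift-reflexivity

Suppose □(□ψ→ψ) is valid. Take Rxy and set V(ψ)={w : Ryw}. Then at y, □ψ holds; since □(□ψ→ψ) at x, □ψ→ψ at y, so ψ at y, i.e. Ryy.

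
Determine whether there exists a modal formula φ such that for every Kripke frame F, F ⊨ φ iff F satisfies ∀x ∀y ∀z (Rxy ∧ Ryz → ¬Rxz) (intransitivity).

If a class were modally definable it would be closed under surjective bounded morphisms (Goldblatt–Thomason).
The 7-cycle (worlds s,t,u,v,w,x,y with s→t→u→v→w→x→y→s) is intransitive. Mapping every world to a single reflexive point • is a surjective bounded morphism; the reflexive point is not intransitive (R••∧R•• but R••).
So the class is not modally definable.

Not definable by any modal formula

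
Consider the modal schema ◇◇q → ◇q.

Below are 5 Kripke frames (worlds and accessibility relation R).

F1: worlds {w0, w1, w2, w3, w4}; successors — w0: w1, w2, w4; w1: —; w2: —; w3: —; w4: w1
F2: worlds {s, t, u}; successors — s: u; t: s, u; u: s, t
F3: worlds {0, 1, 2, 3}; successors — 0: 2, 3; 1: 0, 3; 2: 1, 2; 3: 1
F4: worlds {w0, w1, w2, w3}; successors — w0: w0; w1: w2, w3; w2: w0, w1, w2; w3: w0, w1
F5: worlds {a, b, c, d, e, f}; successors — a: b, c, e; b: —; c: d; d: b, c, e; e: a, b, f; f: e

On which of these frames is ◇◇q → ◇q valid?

This is the axiom for transitivity; its first-order frame correspondent is ∀x ∀y ∀z (Rxy ∧ Ryz → Rxz).
F1: condition met.
F2: fails — Rut and Rtu but not Ruu.
F3: fails — R10 and R02 but not R12.
F4: fails — Rw1w2 and Rw2w1 but not Rw1w1.
F5: fails — Rde and Rea but not Rda.
Valid on: F1.

F1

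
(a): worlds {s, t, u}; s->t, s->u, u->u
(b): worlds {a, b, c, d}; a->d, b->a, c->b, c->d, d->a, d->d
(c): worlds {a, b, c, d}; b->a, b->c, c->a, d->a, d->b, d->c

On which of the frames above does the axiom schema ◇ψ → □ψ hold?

This is the axiom for partial functionality; its first-order frame correspondent is ∀x ∀y ∀z (Rxy ∧ Rxz → y = z).
(a): fails — s sees both t and u.
(b): fails — c sees both b and d.
(c): fails — b sees both a and c.

none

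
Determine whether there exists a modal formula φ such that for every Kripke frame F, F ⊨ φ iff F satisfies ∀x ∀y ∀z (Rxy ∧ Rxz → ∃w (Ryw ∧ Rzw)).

This is a Sahlqvist condition; the .2 axiom ◇□q → □◇q defines it.
Suppose ◇□q→□◇q is valid. Take Rxy, Rxz and set V(q)={w : Ryw}. Then □q at y so ◇□q at x, so □◇q at x, so ◇q at z, giving w with Rzw and Ryw.

Yes — defined by ◇□q → □◇q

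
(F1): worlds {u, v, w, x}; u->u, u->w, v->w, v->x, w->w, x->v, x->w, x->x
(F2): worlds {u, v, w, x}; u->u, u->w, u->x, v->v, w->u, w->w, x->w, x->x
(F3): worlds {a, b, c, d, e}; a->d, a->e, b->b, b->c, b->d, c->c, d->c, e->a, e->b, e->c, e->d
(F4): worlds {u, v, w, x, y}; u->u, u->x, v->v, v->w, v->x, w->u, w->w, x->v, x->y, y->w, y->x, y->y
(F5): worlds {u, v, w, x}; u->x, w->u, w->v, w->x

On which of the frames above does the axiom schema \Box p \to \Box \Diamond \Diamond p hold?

(F1), (F2), (F4)

The schema corresponds to a generalized confluence (Geach) condition: \forall x \forall z (xRz \to \exists w (xRw \wedge z R^2 w)).
(F1): condition met.
(F2): condition met.
(F3): fails — aRd but no w with aRw and dR²w.
(F4): condition met.
(F5): fails — uRx but no t with uRt and xR²t.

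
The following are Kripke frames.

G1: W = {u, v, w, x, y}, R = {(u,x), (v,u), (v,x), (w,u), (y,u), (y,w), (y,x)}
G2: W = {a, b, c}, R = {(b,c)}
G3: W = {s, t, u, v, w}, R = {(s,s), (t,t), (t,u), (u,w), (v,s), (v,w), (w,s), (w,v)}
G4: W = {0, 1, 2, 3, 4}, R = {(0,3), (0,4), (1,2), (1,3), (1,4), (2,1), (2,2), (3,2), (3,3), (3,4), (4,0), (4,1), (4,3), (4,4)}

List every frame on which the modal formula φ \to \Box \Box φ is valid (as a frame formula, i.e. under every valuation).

This is the axiom for a generalized confluence (Geach) condition; its first-order frame correspondent is \forall x \forall z (x R^2 z \to \exists w (x = w \wedge z = w)).
G1: fails — vR²x but v ≠ x.
G2: ✓.
G3: fails — tR²u but t ≠ u.
G4: fails — 0R²1 but 0 ≠ 1.
Valid on: G2.

G2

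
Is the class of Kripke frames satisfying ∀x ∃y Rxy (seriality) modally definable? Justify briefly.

The condition is seriality. A defining modal formula is □p → ◇p.

Yes — defined by □p → ◇p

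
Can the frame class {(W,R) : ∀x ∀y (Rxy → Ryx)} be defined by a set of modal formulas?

This is a Sahlqvist condition; the B axiom r → □◇r defines it.

Yes — defined by r → □◇r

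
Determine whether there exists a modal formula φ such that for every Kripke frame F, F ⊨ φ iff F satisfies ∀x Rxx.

The condition is reflexivity. A defining modal formula is □p → p.

Definable; □p → p defines it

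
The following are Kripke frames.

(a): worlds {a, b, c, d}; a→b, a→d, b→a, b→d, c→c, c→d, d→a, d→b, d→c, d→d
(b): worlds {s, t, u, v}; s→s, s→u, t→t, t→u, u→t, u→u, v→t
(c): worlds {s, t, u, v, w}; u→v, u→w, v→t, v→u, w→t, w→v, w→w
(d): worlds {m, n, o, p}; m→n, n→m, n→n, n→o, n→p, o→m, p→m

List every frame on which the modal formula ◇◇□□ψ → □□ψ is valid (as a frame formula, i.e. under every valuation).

(a)

Frame correspondent (Sahlqvist): ∀x ∀y ∀z ((xR²y ∧ xR²z) → ∃w (yR²w ∧ z = w)) — i.e. a generalized confluence (Geach) condition.
(a): ✓.
(b): fails — sR²t, sR²s but no w with tR²w and s=w.
(c): fails — uR²t, uR²t but no w* with tR²w* and t=w*.
(d): fails — mR²o, mR²m but no w with oR²w and m=w.
Valid on: (a).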